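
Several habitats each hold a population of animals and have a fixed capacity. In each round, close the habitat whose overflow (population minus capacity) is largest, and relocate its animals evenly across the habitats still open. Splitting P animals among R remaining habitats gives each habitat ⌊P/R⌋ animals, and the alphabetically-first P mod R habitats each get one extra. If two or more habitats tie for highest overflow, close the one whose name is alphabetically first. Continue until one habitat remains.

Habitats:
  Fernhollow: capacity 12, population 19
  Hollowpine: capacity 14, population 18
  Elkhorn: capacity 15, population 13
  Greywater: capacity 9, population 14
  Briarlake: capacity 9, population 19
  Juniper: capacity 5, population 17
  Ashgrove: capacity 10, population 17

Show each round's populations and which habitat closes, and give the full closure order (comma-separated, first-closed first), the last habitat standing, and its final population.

Round 1: Ashgrove=17 Briarlake=19 Elkhorn=13 Fernhollow=19 Greywater=14 Hollowpine=18 Juniper=17 → close Juniper (overflow 12)
  17÷6 = 2 each, +1 to first 5
Round 2: Ashgrove=20 Briarlake=22 Elkhorn=16 Fernhollow=22 Greywater=17 Hollowpine=20 → close Briarlake (overflow 13)
  22÷5 = 4 each, +1 to first 2
Round 3: Ashgrove=25 Elkhorn=21 Fernhollow=26 Greywater=21 Hollowpine=24 → close Ashgrove (overflow 15)
  25÷4 = 6 each, +1 to first 1
Round 4: Elkhorn=28 Fernhollow=32 Greywater=27 Hollowpine=30 → close Fernhollow (overflow 20)
  32÷3 = 10 each, +1 to first 2
Round 5: Elkhorn=39 Greywater=38 Hollowpine=40 → close Greywater (overflow 29)
  38÷2 = 19 each, +1 to first 0
Round 6: Elkhorn=58 Hollowpine=59 → close Hollowpine (overflow 45)
  59÷1 = 59 each, +1 to first 0

Closure order: Juniper, Briarlake, Ashgrove, Fernhollow, Greywater, Hollowpine
Last habitat: Elkhorn with 117 animals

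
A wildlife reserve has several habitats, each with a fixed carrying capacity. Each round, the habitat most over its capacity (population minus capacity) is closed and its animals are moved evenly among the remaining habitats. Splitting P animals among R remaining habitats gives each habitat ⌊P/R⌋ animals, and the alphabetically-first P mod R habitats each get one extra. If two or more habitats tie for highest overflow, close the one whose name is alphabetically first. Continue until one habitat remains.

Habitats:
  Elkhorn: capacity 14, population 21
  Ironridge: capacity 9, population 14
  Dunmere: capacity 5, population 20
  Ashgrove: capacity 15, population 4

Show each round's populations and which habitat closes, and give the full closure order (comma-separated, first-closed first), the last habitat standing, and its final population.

Round 1: Ashgrove=4 Dunmere=20 Elkhorn=21 Ironridge=14 → close Dunmere (overflow 15)
  20÷3 = 6 each, +1 to first 2
Round 2: Ashgrove=11 Elkhorn=28 Ironridge=20 → close Elkhorn (overflow 14)
  28÷2 = 14 each, +1 to first 0
Round 3: Ashgrove=25 Ironridge=34 → close Ironridge (overflow 25)
  34÷1 = 34 each, +1 to first 0

Closure order: Dunmere, Elkhorn, Ironridge
Last habitat: Ashgrove with 59 animals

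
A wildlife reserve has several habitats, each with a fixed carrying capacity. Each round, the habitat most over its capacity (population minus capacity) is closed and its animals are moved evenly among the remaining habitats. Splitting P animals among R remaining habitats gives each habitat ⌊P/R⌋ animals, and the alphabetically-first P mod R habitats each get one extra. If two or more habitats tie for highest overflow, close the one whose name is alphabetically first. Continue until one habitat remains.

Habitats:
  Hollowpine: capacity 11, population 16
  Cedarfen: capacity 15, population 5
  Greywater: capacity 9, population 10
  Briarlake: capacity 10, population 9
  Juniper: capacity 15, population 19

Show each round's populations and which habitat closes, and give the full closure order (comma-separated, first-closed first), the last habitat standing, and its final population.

Closure order: Hollowpine, Juniper, Greywater, Briarlake
Last habitat: Cedarfen with 59 animals

Round 1: Briarlake=9 Cedarfen=5 Greywater=10 Hollowpine=16 Juniper=19 → close Hollowpine (overflow 5)
  16÷4 = 4 each, +1 to first 0
Round 2: Briarlake=13 Cedarfen=9 Greywater=14 Juniper=23 → close Juniper (overflow 8)
  23÷3 = 7 each, +1 to first 2
Round 3: Briarlake=21 Cedarfen=17 Greywater=21 → close Greywater (overflow 12)
  21÷2 = 10 each, +1 to first 1
Round 4: Briarlake=32 Cedarfen=27 → close Briarlake (overflow 22)
  32÷1 = 32 each, +1 to first 0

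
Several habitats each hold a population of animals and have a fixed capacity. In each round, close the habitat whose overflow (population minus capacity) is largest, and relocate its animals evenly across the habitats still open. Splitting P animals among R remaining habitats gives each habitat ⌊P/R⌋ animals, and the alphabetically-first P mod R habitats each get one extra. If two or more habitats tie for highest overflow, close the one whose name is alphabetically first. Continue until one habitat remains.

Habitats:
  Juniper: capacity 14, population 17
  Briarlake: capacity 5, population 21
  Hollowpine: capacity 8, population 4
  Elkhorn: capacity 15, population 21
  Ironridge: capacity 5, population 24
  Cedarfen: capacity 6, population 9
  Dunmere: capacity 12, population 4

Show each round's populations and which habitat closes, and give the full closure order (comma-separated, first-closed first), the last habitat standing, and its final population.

Round 1: Briarlake=21 Cedarfen=9 Dunmere=4 Elkhorn=21 Hollowpine=4 Ironridge=24 Juniper=17 → close Ironridge (overflow 19)
  24÷6 = 4 each, +1 to first 0
Round 2: Briarlake=25 Cedarfen=13 Dunmere=8 Elkhorn=25 Hollowpine=8 Juniper=21 → close Briarlake (overflow 20)
  25÷5 = 5 each, +1 to first 0
Round 3: Cedarfen=18 Dunmere=13 Elkhorn=30 Hollowpine=13 Juniper=26 → close Elkhorn (overflow 15)
  30÷4 = 7 each, +1 to first 2
Round 4: Cedarfen=26 Dunmere=21 Hollowpine=20 Juniper=33 → close Cedarfen (overflow 20)
  26÷3 = 8 each, +1 to first 2
Round 5: Dunmere=30 Hollowpine=29 Juniper=41 → close Juniper (overflow 27)
  41÷2 = 20 each, +1 to first 1
Round 6: Dunmere=51 Hollowpine=49 → close Hollowpine (overflow 41)
  49÷1 = 49 each, +1 to first 0

Closure order: Ironridge, Briarlake, Elkhorn, Cedarfen, Juniper, Hollowpine
Last habitat: Dunmere with 100 animals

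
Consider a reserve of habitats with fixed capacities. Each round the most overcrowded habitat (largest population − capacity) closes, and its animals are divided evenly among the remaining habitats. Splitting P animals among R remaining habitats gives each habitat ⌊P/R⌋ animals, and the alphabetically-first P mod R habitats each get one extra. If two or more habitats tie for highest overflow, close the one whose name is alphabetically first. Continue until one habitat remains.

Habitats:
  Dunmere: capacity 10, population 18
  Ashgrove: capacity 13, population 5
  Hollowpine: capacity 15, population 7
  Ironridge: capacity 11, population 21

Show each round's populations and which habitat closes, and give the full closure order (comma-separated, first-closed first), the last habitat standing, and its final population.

Round 1: Ashgrove=5 Dunmere=18 Hollowpine=7 Ironridge=21 → close Ironridge (overflow 10)
  21÷3 = 7 each, +1 to first 0
Round 2: Ashgrove=12 Dunmere=25 Hollowpine=14 → close Dunmere (overflow 15)
  25÷2 = 12 each, +1 to first 1
Round 3: Ashgrove=25 Hollowpine=26 → close Ashgrove (overflow 12)
  25÷1 = 25 each, +1 to first 0

Closure order: Ironridge, Dunmere, Ashgrove
Last habitat: Hollowpine with 51 animals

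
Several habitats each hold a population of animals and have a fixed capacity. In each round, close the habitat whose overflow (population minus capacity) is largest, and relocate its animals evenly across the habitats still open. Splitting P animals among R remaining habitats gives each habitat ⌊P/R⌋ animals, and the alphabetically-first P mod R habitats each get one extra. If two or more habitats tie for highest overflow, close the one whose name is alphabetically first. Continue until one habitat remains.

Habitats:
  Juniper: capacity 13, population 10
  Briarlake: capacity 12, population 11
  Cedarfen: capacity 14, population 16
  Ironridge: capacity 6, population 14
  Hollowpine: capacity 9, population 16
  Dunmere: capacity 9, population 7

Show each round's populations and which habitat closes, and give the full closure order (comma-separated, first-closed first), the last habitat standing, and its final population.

Closure order: Ironridge, Hollowpine, Cedarfen, Briarlake, Dunmere
Last habitat: Juniper with 74 animals

Round 1: Briarlake=11 Cedarfen=16 Dunmere=7 Hollowpine=16 Ironridge=14 Juniper=10 → close Ironridge (overflow 8)
  14÷5 = 2 each, +1 to first 4
Round 2: Briarlake=14 Cedarfen=19 Dunmere=10 Hollowpine=19 Juniper=12 → close Hollowpine (overflow 10)
  19÷4 = 4 each, +1 to first 3
Round 3: Briarlake=19 Cedarfen=24 Dunmere=15 Juniper=16 → close Cedarfen (overflow 10)
  24÷3 = 8 each, +1 to first 0
Round 4: Briarlake=27 Dunmere=23 Juniper=24 → close Briarlake (overflow 15)
  27÷2 = 13 each, +1 to first 1
Round 5: Dunmere=37 Juniper=37 → close Dunmere (overflow 28)
  37÷1 = 37 each, +1 to first 0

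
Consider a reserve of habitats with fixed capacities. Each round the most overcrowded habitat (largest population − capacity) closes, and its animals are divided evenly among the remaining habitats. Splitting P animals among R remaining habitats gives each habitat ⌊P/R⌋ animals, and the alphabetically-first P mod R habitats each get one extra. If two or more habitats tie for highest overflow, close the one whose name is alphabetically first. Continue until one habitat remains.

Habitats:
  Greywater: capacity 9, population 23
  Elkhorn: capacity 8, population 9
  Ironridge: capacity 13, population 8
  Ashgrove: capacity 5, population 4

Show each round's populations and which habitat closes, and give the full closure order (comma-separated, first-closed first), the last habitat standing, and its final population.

Round 1: Ashgrove=4 Elkhorn=9 Greywater=23 Ironridge=8 → close Greywater (overflow 14)
  23÷3 = 7 each, +1 to first 2
Round 2: Ashgrove=12 Elkhorn=17 Ironridge=15 → close Elkhorn (overflow 9)
  17÷2 = 8 each, +1 to first 1
Round 3: Ashgrove=21 Ironridge=23 → close Ashgrove (overflow 16)
  21÷1 = 21 each, +1 to first 0

Closure order: Greywater, Elkhorn, Ashgrove
Last habitat: Ironridge with 44 animals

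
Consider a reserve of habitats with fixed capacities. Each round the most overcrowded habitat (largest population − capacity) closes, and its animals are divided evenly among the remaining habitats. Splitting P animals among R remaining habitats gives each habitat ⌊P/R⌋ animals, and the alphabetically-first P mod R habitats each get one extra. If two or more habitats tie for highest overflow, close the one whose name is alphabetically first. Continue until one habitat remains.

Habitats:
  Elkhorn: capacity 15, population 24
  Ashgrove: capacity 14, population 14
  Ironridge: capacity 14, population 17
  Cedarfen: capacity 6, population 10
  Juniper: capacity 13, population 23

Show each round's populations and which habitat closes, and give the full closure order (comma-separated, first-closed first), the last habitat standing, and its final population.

Round 1: Ashgrove=14 Cedarfen=10 Elkhorn=24 Ironridge=17 Juniper=23 → close Juniper (overflow 10)
  23÷4 = 5 each, +1 to first 3
Round 2: Ashgrove=20 Cedarfen=16 Elkhorn=30 Ironridge=22 → close Elkhorn (overflow 15)
  30÷3 = 10 each, +1 to first 0
Round 3: Ashgrove=30 Cedarfen=26 Ironridge=32 → close Cedarfen (overflow 20)
  26÷2 = 13 each, +1 to first 0
Round 4: Ashgrove=43 Ironridge=45 → close Ironridge (overflow 31)
  45÷1 = 45 each, +1 to first 0

Closure order: Juniper, Elkhorn, Cedarfen, Ironridge
Last habitat: Ashgrove with 88 animals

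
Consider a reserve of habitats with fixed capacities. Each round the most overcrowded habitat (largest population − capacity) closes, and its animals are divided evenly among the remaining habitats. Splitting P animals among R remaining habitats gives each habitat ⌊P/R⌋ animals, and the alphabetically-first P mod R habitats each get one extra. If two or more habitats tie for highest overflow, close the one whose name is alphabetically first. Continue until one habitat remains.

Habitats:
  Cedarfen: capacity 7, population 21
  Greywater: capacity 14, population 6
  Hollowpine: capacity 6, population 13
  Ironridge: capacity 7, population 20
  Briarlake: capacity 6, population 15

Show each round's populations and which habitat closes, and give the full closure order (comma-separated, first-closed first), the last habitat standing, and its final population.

Closure order: Cedarfen, Ironridge, Briarlake, Hollowpine
Last habitat: Greywater with 75 animals

Round 1: Briarlake=15 Cedarfen=21 Greywater=6 Hollowpine=13 Ironridge=20 → close Cedarfen (overflow 14)
  21÷4 = 5 each, +1 to first 1
Round 2: Briarlake=21 Greywater=11 Hollowpine=18 Ironridge=25 → close Ironridge (overflow 18)
  25÷3 = 8 each, +1 to first 1
Round 3: Briarlake=30 Greywater=19 Hollowpine=26 → close Briarlake (overflow 24)
  30÷2 = 15 each, +1 to first 0
Round 4: Greywater=34 Hollowpine=41 → close Hollowpine (overflow 35)
  41÷1 = 41 each, +1 to first 0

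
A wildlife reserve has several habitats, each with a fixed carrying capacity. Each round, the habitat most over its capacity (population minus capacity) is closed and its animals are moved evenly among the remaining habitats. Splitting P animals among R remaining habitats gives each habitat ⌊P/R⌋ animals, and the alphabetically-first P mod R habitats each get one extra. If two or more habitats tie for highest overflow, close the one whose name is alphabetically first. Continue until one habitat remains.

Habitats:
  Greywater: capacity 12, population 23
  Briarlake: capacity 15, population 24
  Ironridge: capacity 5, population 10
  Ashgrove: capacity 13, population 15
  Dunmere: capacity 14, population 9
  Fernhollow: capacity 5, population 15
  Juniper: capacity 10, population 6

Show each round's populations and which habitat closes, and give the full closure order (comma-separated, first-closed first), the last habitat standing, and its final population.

Round 1: Ashgrove=15 Briarlake=24 Dunmere=9 Fernhollow=15 Greywater=23 Ironridge=10 Juniper=6 → close Greywater (overflow 11)
  23÷6 = 3 each, +1 to first 5
Round 2: Ashgrove=19 Briarlake=28 Dunmere=13 Fernhollow=19 Ironridge=14 Juniper=9 → close Fernhollow (overflow 14)
  19÷5 = 3 each, +1 to first 4
Round 3: Ashgrove=23 Briarlake=32 Dunmere=17 Ironridge=18 Juniper=12 → close Briarlake (overflow 17)
  32÷4 = 8 each, +1 to first 0
Round 4: Ashgrove=31 Dunmere=25 Ironridge=26 Juniper=20 → close Ironridge (overflow 21)
  26÷3 = 8 each, +1 to first 2
Round 5: Ashgrove=40 Dunmere=34 Juniper=28 → close Ashgrove (overflow 27)
  40÷2 = 20 each, +1 to first 0
Round 6: Dunmere=54 Juniper=48 → close Dunmere (overflow 40)
  54÷1 = 54 each, +1 to first 0

Closure order: Greywater, Fernhollow, Briarlake, Ironridge, Ashgrove, Dunmere
Last habitat: Juniper with 102 animals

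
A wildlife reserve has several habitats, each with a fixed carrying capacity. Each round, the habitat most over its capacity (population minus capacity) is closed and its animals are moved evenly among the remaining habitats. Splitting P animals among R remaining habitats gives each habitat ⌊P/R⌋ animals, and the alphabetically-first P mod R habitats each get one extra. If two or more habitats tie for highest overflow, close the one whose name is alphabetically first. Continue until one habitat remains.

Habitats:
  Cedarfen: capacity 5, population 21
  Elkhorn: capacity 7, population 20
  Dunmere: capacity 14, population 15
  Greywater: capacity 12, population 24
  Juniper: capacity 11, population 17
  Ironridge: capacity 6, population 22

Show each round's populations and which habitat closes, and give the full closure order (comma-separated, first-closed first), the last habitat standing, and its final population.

Closure order: Cedarfen, Ironridge, Elkhorn, Greywater, Juniper
Last habitat: Dunmere with 119 animals

Round 1: Cedarfen=21 Dunmere=15 Elkhorn=20 Greywater=24 Ironridge=22 Juniper=17 → close Cedarfen (overflow 16)
  21÷5 = 4 each, +1 to first 1
Round 2: Dunmere=20 Elkhorn=24 Greywater=28 Ironridge=26 Juniper=21 → close Ironridge (overflow 20)
  26÷4 = 6 each, +1 to first 2
Round 3: Dunmere=27 Elkhorn=31 Greywater=34 Juniper=27 → close Elkhorn (overflow 24)
  31÷3 = 10 each, +1 to first 1
Round 4: Dunmere=38 Greywater=44 Juniper=37 → close Greywater (overflow 32)
  44÷2 = 22 each, +1 to first 0
Round 5: Dunmere=60 Juniper=59 → close Juniper (overflow 48)
  59÷1 = 59 each, +1 to first 0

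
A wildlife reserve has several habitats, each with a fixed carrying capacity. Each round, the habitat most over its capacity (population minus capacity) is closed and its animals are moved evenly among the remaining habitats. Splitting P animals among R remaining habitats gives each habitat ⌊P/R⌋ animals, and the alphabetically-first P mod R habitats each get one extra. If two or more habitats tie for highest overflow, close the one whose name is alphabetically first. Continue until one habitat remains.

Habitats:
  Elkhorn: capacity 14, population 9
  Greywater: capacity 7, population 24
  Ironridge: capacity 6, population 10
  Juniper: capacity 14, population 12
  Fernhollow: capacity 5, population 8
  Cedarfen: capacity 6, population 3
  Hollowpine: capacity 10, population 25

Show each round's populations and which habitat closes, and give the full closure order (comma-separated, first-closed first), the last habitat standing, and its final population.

Closure order: Greywater, Hollowpine, Ironridge, Fernhollow, Cedarfen, Juniper
Last habitat: Elkhorn with 91 animals

Round 1: Cedarfen=3 Elkhorn=9 Fernhollow=8 Greywater=24 Hollowpine=25 Ironridge=10 Juniper=12 → close Greywater (overflow 17)
  24÷6 = 4 each, +1 to first 0
Round 2: Cedarfen=7 Elkhorn=13 Fernhollow=12 Hollowpine=29 Ironridge=14 Juniper=16 → close Hollowpine (overflow 19)
  29÷5 = 5 each, +1 to first 4
Round 3: Cedarfen=13 Elkhorn=19 Fernhollow=18 Ironridge=20 Juniper=21 → close Ironridge (overflow 14)
  20÷4 = 5 each, +1 to first 0
Round 4: Cedarfen=18 Elkhorn=24 Fernhollow=23 Juniper=26 → close Fernhollow (overflow 18)
  23÷3 = 7 each, +1 to first 2
Round 5: Cedarfen=26 Elkhorn=32 Juniper=33 → close Cedarfen (overflow 20)
  26÷2 = 13 each, +1 to first 0
Round 6: Elkhorn=45 Juniper=46 → close Juniper (overflow 32)
  46÷1 = 46 each, +1 to first 0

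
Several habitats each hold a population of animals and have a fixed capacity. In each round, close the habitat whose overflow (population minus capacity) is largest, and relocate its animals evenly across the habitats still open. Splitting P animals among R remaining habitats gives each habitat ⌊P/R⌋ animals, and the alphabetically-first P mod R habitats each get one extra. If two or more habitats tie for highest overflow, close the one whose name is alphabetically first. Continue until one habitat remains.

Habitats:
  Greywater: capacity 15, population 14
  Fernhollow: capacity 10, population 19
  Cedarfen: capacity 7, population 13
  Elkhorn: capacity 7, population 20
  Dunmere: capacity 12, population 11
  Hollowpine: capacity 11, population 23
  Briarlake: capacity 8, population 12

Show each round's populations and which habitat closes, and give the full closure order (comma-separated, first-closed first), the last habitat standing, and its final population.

Round 1: Briarlake=12 Cedarfen=13 Dunmere=11 Elkhorn=20 Fernhollow=19 Greywater=14 Hollowpine=23 → close Elkhorn (overflow 13)
  20÷6 = 3 each, +1 to first 2
Round 2: Briarlake=16 Cedarfen=17 Dunmere=14 Fernhollow=22 Greywater=17 Hollowpine=26 → close Hollowpine (overflow 15)
  26÷5 = 5 each, +1 to first 1
Round 3: Briarlake=22 Cedarfen=22 Dunmere=19 Fernhollow=27 Greywater=22 → close Fernhollow (overflow 17)
  27÷4 = 6 each, +1 to first 3
Round 4: Briarlake=29 Cedarfen=29 Dunmere=26 Greywater=28 → close Cedarfen (overflow 22)
  29÷3 = 9 each, +1 to first 2
Round 5: Briarlake=39 Dunmere=36 Greywater=37 → close Briarlake (overflow 31)
  39÷2 = 19 each, +1 to first 1
Round 6: Dunmere=56 Greywater=56 → close Dunmere (overflow 44)
  56÷1 = 56 each, +1 to first 0

Closure order: Elkhorn, Hollowpine, Fernhollow, Cedarfen, Briarlake, Dunmere
Last habitat: Greywater with 112 animals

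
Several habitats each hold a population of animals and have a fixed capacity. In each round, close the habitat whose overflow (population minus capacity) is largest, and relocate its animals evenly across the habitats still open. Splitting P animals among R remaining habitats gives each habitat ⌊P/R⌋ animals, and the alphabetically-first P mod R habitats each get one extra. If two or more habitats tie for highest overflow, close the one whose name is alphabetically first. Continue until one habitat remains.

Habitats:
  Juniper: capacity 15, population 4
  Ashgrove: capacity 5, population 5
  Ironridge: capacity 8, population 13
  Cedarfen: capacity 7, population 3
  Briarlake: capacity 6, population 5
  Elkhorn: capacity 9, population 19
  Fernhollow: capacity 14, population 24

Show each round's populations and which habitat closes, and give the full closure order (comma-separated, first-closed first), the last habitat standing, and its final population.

Round 1: Ashgrove=5 Briarlake=5 Cedarfen=3 Elkhorn=19 Fernhollow=24 Ironridge=13 Juniper=4 → close Elkhorn (overflow 10)
  19÷6 = 3 each, +1 to first 1
Round 2: Ashgrove=9 Briarlake=8 Cedarfen=6 Fernhollow=27 Ironridge=16 Juniper=7 → close Fernhollow (overflow 13)
  27÷5 = 5 each, +1 to first 2
Round 3: Ashgrove=15 Briarlake=14 Cedarfen=11 Ironridge=21 Juniper=12 → close Ironridge (overflow 13)
  21÷4 = 5 each, +1 to first 1
Round 4: Ashgrove=21 Briarlake=19 Cedarfen=16 Juniper=17 → close Ashgrove (overflow 16)
  21÷3 = 7 each, +1 to first 0
Round 5: Briarlake=26 Cedarfen=23 Juniper=24 → close Briarlake (overflow 20)
  26÷2 = 13 each, +1 to first 0
Round 6: Cedarfen=36 Juniper=37 → close Cedarfen (overflow 29)
  36÷1 = 36 each, +1 to first 0

Closure order: Elkhorn, Fernhollow, Ironridge, Ashgrove, Briarlake, Cedarfen
Last habitat: Juniper with 73 animals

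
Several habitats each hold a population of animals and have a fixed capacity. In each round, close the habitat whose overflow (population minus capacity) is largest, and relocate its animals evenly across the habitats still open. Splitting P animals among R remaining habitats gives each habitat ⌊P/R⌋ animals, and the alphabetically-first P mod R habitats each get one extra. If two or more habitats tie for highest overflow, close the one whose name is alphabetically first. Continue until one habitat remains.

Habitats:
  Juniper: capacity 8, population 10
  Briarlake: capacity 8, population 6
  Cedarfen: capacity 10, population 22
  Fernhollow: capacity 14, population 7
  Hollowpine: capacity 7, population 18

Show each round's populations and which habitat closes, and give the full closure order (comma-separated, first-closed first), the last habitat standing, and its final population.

Round 1: Briarlake=6 Cedarfen=22 Fernhollow=7 Hollowpine=18 Juniper=10 → close Cedarfen (overflow 12)
  22÷4 = 5 each, +1 to first 2
Round 2: Briarlake=12 Fernhollow=13 Hollowpine=23 Juniper=15 → close Hollowpine (overflow 16)
  23÷3 = 7 each, +1 to first 2
Round 3: Briarlake=20 Fernhollow=21 Juniper=22 → close Juniper (overflow 14)
  22÷2 = 11 each, +1 to first 0
Round 4: Briarlake=31 Fernhollow=32 → close Briarlake (overflow 23)
  31÷1 = 31 each, +1 to first 0

Closure order: Cedarfen, Hollowpine, Juniper, Briarlake
Last habitat: Fernhollow with 63 animals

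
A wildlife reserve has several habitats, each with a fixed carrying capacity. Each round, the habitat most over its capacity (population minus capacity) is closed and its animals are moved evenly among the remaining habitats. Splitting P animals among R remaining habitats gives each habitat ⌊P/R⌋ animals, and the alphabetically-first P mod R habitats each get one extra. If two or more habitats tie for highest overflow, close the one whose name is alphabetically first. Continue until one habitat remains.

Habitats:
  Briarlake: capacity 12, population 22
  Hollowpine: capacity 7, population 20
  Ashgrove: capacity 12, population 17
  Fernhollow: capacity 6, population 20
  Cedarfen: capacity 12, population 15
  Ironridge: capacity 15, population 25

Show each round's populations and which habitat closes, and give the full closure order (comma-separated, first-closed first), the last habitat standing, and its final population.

Round 1: Ashgrove=17 Briarlake=22 Cedarfen=15 Fernhollow=20 Hollowpine=20 Ironridge=25 → close Fernhollow (overflow 14)
  20÷5 = 4 each, +1 to first 0
Round 2: Ashgrove=21 Briarlake=26 Cedarfen=19 Hollowpine=24 Ironridge=29 → close Hollowpine (overflow 17)
  24÷4 = 6 each, +1 to first 0
Round 3: Ashgrove=27 Briarlake=32 Cedarfen=25 Ironridge=35 → close Briarlake (overflow 20)
  32÷3 = 10 each, +1 to first 2
Round 4: Ashgrove=38 Cedarfen=36 Ironridge=45 → close Ironridge (overflow 30)
  45÷2 = 22 each, +1 to first 1
Round 5: Ashgrove=61 Cedarfen=58 → close Ashgrove (overflow 49)
  61÷1 = 61 each, +1 to first 0

Closure order: Fernhollow, Hollowpine, Briarlake, Ironridge, Ashgrove
Last habitat: Cedarfen with 119 animals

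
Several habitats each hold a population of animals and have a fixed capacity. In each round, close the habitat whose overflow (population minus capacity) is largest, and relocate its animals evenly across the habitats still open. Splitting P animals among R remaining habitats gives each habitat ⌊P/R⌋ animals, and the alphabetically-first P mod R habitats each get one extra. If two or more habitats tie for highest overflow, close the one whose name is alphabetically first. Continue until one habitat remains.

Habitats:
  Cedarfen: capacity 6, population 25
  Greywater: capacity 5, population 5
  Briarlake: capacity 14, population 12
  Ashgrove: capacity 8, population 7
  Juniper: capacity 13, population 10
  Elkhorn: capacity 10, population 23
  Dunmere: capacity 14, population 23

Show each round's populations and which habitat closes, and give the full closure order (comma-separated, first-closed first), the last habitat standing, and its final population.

Round 1: Ashgrove=7 Briarlake=12 Cedarfen=25 Dunmere=23 Elkhorn=23 Greywater=5 Juniper=10 → close Cedarfen (overflow 19)
  25÷6 = 4 each, +1 to first 1
Round 2: Ashgrove=12 Briarlake=16 Dunmere=27 Elkhorn=27 Greywater=9 Juniper=14 → close Elkhorn (overflow 17)
  27÷5 = 5 each, +1 to first 2
Round 3: Ashgrove=18 Briarlake=22 Dunmere=32 Greywater=14 Juniper=19 → close Dunmere (overflow 18)
  32÷4 = 8 each, +1 to first 0
Round 4: Ashgrove=26 Briarlake=30 Greywater=22 Juniper=27 → close Ashgrove (overflow 18)
  26÷3 = 8 each, +1 to first 2
Round 5: Briarlake=39 Greywater=31 Juniper=35 → close Greywater (overflow 26)
  31÷2 = 15 each, +1 to first 1
Round 6: Briarlake=55 Juniper=50 → close Briarlake (overflow 41)
  55÷1 = 55 each, +1 to first 0

Closure order: Cedarfen, Elkhorn, Dunmere, Ashgrove, Greywater, Briarlake
Last habitat: Juniper with 105 animals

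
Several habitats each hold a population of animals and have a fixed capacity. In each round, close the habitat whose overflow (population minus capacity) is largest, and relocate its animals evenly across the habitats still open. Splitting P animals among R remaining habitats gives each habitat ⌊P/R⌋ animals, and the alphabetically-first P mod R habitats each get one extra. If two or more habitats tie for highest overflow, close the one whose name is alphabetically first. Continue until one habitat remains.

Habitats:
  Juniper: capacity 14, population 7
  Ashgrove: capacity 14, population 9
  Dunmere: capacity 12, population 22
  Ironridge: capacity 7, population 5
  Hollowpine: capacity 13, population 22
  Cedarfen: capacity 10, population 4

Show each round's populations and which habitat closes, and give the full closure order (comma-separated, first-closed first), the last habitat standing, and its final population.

Closure order: Dunmere, Hollowpine, Ironridge, Ashgrove, Cedarfen
Last habitat: Juniper with 69 animals

Round 1: Ashgrove=9 Cedarfen=4 Dunmere=22 Hollowpine=22 Ironridge=5 Juniper=7 → close Dunmere (overflow 10)
  22÷5 = 4 each, +1 to first 2
Round 2: Ashgrove=14 Cedarfen=9 Hollowpine=26 Ironridge=9 Juniper=11 → close Hollowpine (overflow 13)
  26÷4 = 6 each, +1 to first 2
Round 3: Ashgrove=21 Cedarfen=16 Ironridge=15 Juniper=17 → close Ironridge (overflow 8)
  15÷3 = 5 each, +1 to first 0
Round 4: Ashgrove=26 Cedarfen=21 Juniper=22 → close Ashgrove (overflow 12)
  26÷2 = 13 each, +1 to first 0
Round 5: Cedarfen=34 Juniper=35 → close Cedarfen (overflow 24)
  34÷1 = 34 each, +1 to first 0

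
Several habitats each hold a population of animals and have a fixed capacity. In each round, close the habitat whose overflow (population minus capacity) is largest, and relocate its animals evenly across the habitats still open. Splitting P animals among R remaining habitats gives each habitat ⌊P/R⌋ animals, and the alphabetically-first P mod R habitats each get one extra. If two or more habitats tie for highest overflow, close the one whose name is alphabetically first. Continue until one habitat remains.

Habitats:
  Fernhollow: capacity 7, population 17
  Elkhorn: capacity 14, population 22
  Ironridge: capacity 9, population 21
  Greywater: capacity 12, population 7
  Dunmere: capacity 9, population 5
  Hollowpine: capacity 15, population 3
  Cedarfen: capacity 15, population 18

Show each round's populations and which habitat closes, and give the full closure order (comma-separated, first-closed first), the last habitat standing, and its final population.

Closure order: Ironridge, Fernhollow, Elkhorn, Cedarfen, Dunmere, Greywater
Last habitat: Hollowpine with 93 animals

Round 1: Cedarfen=18 Dunmere=5 Elkhorn=22 Fernhollow=17 Greywater=7 Hollowpine=3 Ironridge=21 → close Ironridge (overflow 12)
  21÷6 = 3 each, +1 to first 3
Round 2: Cedarfen=22 Dunmere=9 Elkhorn=26 Fernhollow=20 Greywater=10 Hollowpine=6 → close Fernhollow (overflow 13)
  20÷5 = 4 each, +1 to first 0
Round 3: Cedarfen=26 Dunmere=13 Elkhorn=30 Greywater=14 Hollowpine=10 → close Elkhorn (overflow 16)
  30÷4 = 7 each, +1 to first 2
Round 4: Cedarfen=34 Dunmere=21 Greywater=21 Hollowpine=17 → close Cedarfen (overflow 19)
  34÷3 = 11 each, +1 to first 1
Round 5: Dunmere=33 Greywater=32 Hollowpine=28 → close Dunmere (overflow 24)
  33÷2 = 16 each, +1 to first 1
Round 6: Greywater=49 Hollowpine=44 → close Greywater (overflow 37)
  49÷1 = 49 each, +1 to first 0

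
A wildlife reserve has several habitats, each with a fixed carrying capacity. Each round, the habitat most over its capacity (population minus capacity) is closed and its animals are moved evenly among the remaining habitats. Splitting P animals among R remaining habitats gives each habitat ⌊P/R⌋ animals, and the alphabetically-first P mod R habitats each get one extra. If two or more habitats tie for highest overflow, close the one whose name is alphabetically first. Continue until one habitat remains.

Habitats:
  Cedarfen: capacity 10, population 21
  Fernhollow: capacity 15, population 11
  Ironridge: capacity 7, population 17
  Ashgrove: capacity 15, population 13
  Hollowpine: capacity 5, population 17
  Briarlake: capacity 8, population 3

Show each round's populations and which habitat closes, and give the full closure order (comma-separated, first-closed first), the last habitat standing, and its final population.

Closure order: Hollowpine, Cedarfen, Ironridge, Ashgrove, Briarlake
Last habitat: Fernhollow with 82 animals

Round 1: Ashgrove=13 Briarlake=3 Cedarfen=21 Fernhollow=11 Hollowpine=17 Ironridge=17 → close Hollowpine (overflow 12)
  17÷5 = 3 each, +1 to first 2
Round 2: Ashgrove=17 Briarlake=7 Cedarfen=24 Fernhollow=14 Ironridge=20 → close Cedarfen (overflow 14)
  24÷4 = 6 each, +1 to first 0
Round 3: Ashgrove=23 Briarlake=13 Fernhollow=20 Ironridge=26 → close Ironridge (overflow 19)
  26÷3 = 8 each, +1 to first 2
Round 4: Ashgrove=32 Briarlake=22 Fernhollow=28 → close Ashgrove (overflow 17)
  32÷2 = 16 each, +1 to first 0
Round 5: Briarlake=38 Fernhollow=44 → close Briarlake (overflow 30)
  38÷1 = 38 each, +1 to first 0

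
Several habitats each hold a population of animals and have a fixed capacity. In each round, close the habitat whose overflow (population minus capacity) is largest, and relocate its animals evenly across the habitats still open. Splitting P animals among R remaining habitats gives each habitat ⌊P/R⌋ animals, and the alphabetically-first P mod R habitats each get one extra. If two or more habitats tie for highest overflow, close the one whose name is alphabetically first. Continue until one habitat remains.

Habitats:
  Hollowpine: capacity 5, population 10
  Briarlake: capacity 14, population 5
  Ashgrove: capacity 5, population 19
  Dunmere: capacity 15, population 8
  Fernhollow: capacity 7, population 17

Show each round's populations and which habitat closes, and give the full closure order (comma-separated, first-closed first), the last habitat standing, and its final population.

Round 1: Ashgrove=19 Briarlake=5 Dunmere=8 Fernhollow=17 Hollowpine=10 → close Ashgrove (overflow 14)
  19÷4 = 4 each, +1 to first 3
Round 2: Briarlake=10 Dunmere=13 Fernhollow=22 Hollowpine=14 → close Fernhollow (overflow 15)
  22÷3 = 7 each, +1 to first 1
Round 3: Briarlake=18 Dunmere=20 Hollowpine=21 → close Hollowpine (overflow 16)
  21÷2 = 10 each, +1 to first 1
Round 4: Briarlake=29 Dunmere=30 → close Briarlake (overflow 15)
  29÷1 = 29 each, +1 to first 0

Closure order: Ashgrove, Fernhollow, Hollowpine, Briarlake
Last habitat: Dunmere with 59 animals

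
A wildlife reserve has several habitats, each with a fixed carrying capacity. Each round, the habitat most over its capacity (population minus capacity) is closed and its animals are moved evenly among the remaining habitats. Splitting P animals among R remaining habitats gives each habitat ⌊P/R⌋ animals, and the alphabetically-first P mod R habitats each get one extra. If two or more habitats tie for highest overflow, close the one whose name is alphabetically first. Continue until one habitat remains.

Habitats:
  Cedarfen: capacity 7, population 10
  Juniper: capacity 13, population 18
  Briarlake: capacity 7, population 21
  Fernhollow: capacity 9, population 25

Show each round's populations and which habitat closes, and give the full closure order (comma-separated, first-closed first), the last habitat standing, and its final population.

Round 1: Briarlake=21 Cedarfen=10 Fernhollow=25 Juniper=18 → close Fernhollow (overflow 16)
  25÷3 = 8 each, +1 to first 1
Round 2: Briarlake=30 Cedarfen=18 Juniper=26 → close Briarlake (overflow 23)
  30÷2 = 15 each, +1 to first 0
Round 3: Cedarfen=33 Juniper=41 → close Juniper (overflow 28)
  41÷1 = 41 each, +1 to first 0

Closure order: Fernhollow, Briarlake, Juniper
Last habitat: Cedarfen with 74 animals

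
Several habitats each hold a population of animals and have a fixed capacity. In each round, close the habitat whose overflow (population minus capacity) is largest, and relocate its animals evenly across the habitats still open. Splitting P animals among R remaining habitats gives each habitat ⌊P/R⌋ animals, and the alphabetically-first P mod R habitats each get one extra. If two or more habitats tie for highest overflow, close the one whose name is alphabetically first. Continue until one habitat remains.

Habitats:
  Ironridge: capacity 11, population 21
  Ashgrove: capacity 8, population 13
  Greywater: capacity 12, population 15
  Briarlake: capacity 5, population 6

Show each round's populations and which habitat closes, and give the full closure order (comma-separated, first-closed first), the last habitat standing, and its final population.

Closure order: Ironridge, Ashgrove, Greywater
Last habitat: Briarlake with 55 animals

Round 1: Ashgrove=13 Briarlake=6 Greywater=15 Ironridge=21 → close Ironridge (overflow 10)
  21÷3 = 7 each, +1 to first 0
Round 2: Ashgrove=20 Briarlake=13 Greywater=22 → close Ashgrove (overflow 12)
  20÷2 = 10 each, +1 to first 0
Round 3: Briarlake=23 Greywater=32 → close Greywater (overflow 20)
  32÷1 = 32 each, +1 to first 0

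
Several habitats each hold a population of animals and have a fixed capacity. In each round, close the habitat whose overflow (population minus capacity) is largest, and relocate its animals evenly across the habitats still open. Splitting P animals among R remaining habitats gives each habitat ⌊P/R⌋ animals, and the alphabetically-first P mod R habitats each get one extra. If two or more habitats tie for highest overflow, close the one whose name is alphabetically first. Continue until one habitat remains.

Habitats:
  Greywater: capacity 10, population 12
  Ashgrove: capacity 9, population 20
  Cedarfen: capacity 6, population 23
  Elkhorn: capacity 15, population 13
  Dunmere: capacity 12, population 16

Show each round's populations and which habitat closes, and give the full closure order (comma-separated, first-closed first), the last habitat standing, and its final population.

Round 1: Ashgrove=20 Cedarfen=23 Dunmere=16 Elkhorn=13 Greywater=12 → close Cedarfen (overflow 17)
  23÷4 = 5 each, +1 to first 3
Round 2: Ashgrove=26 Dunmere=22 Elkhorn=19 Greywater=17 → close Ashgrove (overflow 17)
  26÷3 = 8 each, +1 to first 2
Round 3: Dunmere=31 Elkhorn=28 Greywater=25 → close Dunmere (overflow 19)
  31÷2 = 15 each, +1 to first 1
Round 4: Elkhorn=44 Greywater=40 → close Greywater (overflow 30)
  40÷1 = 40 each, +1 to first 0

Closure order: Cedarfen, Ashgrove, Dunmere, Greywater
Last habitat: Elkhorn with 84 animals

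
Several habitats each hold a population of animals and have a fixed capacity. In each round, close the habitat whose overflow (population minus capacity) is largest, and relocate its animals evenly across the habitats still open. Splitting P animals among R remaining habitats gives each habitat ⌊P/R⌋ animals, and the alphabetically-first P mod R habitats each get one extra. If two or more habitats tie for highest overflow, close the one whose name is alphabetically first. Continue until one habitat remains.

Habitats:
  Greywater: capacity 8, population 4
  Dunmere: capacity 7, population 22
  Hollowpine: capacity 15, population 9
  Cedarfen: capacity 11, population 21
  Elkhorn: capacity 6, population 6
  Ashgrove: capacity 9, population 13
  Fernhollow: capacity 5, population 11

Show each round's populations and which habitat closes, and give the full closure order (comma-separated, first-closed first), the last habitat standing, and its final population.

Round 1: Ashgrove=13 Cedarfen=21 Dunmere=22 Elkhorn=6 Fernhollow=11 Greywater=4 Hollowpine=9 → close Dunmere (overflow 15)
  22÷6 = 3 each, +1 to first 4
Round 2: Ashgrove=17 Cedarfen=25 Elkhorn=10 Fernhollow=15 Greywater=7 Hollowpine=12 → close Cedarfen (overflow 14)
  25÷5 = 5 each, +1 to first 0
Round 3: Ashgrove=22 Elkhorn=15 Fernhollow=20 Greywater=12 Hollowpine=17 → close Fernhollow (overflow 15)
  20÷4 = 5 each, +1 to first 0
Round 4: Ashgrove=27 Elkhorn=20 Greywater=17 Hollowpine=22 → close Ashgrove (overflow 18)
  27÷3 = 9 each, +1 to first 0
Round 5: Elkhorn=29 Greywater=26 Hollowpine=31 → close Elkhorn (overflow 23)
  29÷2 = 14 each, +1 to first 1
Round 6: Greywater=41 Hollowpine=45 → close Greywater (overflow 33)
  41÷1 = 41 each, +1 to first 0

Closure order: Dunmere, Cedarfen, Fernhollow, Ashgrove, Elkhorn, Greywater
Last habitat: Hollowpine with 86 animals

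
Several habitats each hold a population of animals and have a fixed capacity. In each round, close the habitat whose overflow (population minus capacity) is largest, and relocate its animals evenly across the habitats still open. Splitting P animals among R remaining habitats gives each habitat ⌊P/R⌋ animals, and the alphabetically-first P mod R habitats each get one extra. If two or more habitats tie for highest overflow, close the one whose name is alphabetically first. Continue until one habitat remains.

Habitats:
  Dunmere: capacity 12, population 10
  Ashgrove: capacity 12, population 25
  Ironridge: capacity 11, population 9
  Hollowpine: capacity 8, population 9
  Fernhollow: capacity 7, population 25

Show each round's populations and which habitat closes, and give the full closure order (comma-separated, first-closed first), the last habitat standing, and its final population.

Closure order: Fernhollow, Ashgrove, Hollowpine, Dunmere
Last habitat: Ironridge with 78 animals

Round 1: Ashgrove=25 Dunmere=10 Fernhollow=25 Hollowpine=9 Ironridge=9 → close Fernhollow (overflow 18)
  25÷4 = 6 each, +1 to first 1
Round 2: Ashgrove=32 Dunmere=16 Hollowpine=15 Ironridge=15 → close Ashgrove (overflow 20)
  32÷3 = 10 each, +1 to first 2
Round 3: Dunmere=27 Hollowpine=26 Ironridge=25 → close Hollowpine (overflow 18)
  26÷2 = 13 each, +1 to first 0
Round 4: Dunmere=40 Ironridge=38 → close Dunmere (overflow 28)
  40÷1 = 40 each, +1 to first 0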